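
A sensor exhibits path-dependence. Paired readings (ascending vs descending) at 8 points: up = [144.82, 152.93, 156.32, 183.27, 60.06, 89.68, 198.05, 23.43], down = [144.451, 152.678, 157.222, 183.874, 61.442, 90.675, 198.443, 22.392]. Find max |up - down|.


|144.82 - 144.451| = 0.3690
|152.93 - 152.678| = 0.2520
|156.32 - 157.222| = 0.9020
|183.27 - 183.874| = 0.6040
|60.06 - 61.442| = 1.3820
|89.68 - 90.675| = 0.9950
|198.05 - 198.443| = 0.3930
|23.43 - 22.392| = 1.0380
hysteresis = max(diffs) = 1.3820

1.3820


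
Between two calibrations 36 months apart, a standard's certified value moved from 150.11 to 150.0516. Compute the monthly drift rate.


rate = (v2 - v1) / months
= (150.0516 - 150.11) / 36
= -0.0584 / 36
= -0.0016

-0.0016


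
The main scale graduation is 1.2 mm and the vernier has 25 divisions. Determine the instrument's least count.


LC = MSD / n_div
= 1.2 / 25
= 0.0480

0.0480


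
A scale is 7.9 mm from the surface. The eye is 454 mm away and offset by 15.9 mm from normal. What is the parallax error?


error = h * offset / d
= 7.9 * 15.9 / 454
= 0.2767

0.2767


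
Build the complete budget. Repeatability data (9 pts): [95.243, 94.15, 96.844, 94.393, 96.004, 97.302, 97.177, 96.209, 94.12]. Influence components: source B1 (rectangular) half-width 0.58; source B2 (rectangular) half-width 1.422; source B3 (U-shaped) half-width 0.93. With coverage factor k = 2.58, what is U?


mean = (95.243 + 94.15 + 96.844 + 94.393 + 96.004 + 97.302 + 97.177 + 96.209 + 94.12) / 9 = 95.71577778
s = sqrt(sum((x - mean)^2)/(n-1)) = 1.2855895
u_A = s / sqrt(n) = 1.2855895 / sqrt(9) = 0.42852983
u_B1 = 0.58 / sqrt(3) = 0.33486316
u_B2 = 1.422 / sqrt(3) = 0.82099208
u_B3 = 0.93 / sqrt(2) = 0.65760931
uc = sqrt(0.42852983^2 + 0.33486316^2 + 0.82099208^2 + 0.65760931^2) = 1.184166
U = k * uc = 2.58 * 1.184166
U = 3.0551

3.0551


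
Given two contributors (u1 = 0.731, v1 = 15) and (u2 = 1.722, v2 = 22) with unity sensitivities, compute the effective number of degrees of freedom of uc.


uc = sqrt(u1^2 + u2^2) = sqrt(0.731^2 + 1.722^2) = 1.8707338
v_eff = uc^4 / (u1^4/v1 + u2^4/v2)
= 1.8707338^4 / (0.731^4/15 + 1.722^4/22)
= 12.247515 / 0.4187138
v_eff = 29.2503

29.2503


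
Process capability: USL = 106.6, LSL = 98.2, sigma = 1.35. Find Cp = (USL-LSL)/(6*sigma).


Cp = (USL - LSL) / (6 * sigma)
= (106.6 - 98.2) / (6 * 1.35)
= 8.4000 / 8.1000
= 1.0370

1.0370


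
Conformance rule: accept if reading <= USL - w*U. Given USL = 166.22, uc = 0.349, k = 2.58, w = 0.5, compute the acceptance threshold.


U = k * uc = 2.58 * 0.349 = 0.90042
guard band g = w * U = 0.5 * 0.90042 = 0.45021
AL = USL - g = 166.22 - 0.45021
AL = 165.7698

165.7698


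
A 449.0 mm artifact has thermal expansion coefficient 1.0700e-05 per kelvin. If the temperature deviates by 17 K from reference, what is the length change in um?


dL = L * alpha * dT
= 449.0 * 1.0700e-05 * 17
= 0.0816731 mm
dL_um = 0.0816731 * 1000 = 81.6731 um

81.6731


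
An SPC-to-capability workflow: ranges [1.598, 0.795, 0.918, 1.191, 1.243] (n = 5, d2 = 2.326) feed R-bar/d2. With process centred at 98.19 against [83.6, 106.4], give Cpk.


R_bar = (1.598 + 0.795 + 0.918 + 1.191 + 1.243) / 5 = 1.149
sigma = R_bar / d2 = 1.149 / 2.326 = 0.49398108
Cp = (USL - LSL)/(6*sigma) = (106.4 - 83.6)/(6*0.49398108) = 7.6926
Cpu = (106.4 - 98.19)/(3*0.49398108) = 5.5400
Cpl = (98.19 - 83.6)/(3*0.49398108) = 9.8452
Cpk = min(Cpu, Cpl) = 5.5400

5.5400


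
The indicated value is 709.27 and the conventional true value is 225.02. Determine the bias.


Systematic error = measured - true
= 709.27 - 225.02
= 484.2500

484.2500


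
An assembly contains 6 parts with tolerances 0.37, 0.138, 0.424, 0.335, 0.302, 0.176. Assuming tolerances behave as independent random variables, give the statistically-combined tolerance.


RSS = sqrt(0.37^2 + 0.138^2 + 0.424^2 + 0.335^2 + 0.302^2 + 0.176^2)
= sqrt(0.570125)
= 0.7551

0.7551


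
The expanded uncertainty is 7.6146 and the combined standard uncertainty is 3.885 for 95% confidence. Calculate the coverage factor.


k = U / uc
k = 7.6146 / 3.885
k = 1.96

1.96


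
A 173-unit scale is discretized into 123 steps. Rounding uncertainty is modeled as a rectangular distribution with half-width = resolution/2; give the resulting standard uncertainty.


resolution = range / divisions
resolution = 173 / 123 = 1.4065041
u_res = resolution / (2*sqrt(3))
u_res = 1.4065041 / 3.4641016
u_res = 0.4060

0.4060


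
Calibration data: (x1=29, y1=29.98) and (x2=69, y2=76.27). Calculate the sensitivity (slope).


slope = (y2 - y1) / (x2 - x1)
= (76.27 - 29.98) / (69 - 29)
= 46.2900 / 40
= 1.1572

1.1572


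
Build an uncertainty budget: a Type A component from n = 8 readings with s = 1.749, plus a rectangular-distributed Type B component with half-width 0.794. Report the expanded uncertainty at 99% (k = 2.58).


u_A = s / sqrt(n) = 1.749 / sqrt(8) = 0.61836488
u_B = half_width / sqrt(3) = 0.794 / sqrt(3) = 0.45841611
uc = sqrt(u_A^2 + u_B^2) = sqrt(0.61836488^2 + 0.45841611^2) = 0.7697535
U = k * uc = 2.58 * 0.7697535
U = 1.9860

1.9860


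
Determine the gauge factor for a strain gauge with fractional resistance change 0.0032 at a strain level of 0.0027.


GF = (dR/R) / epsilon
= 0.0032 / 0.0027
= 1.1852

1.1852


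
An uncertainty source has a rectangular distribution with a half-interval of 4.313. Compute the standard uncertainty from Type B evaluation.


u_B = half_width / sqrt(3)
u_B = 4.313 / 1.7320508
u_B = 2.4901

2.4901


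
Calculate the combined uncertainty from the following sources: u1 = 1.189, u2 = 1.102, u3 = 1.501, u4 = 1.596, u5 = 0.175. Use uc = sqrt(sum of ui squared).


uc = sqrt(1.189^2 + 1.102^2 + 1.501^2 + 1.596^2 + 0.175^2)
uc = sqrt(7.458967)
uc = 2.7311

2.7311


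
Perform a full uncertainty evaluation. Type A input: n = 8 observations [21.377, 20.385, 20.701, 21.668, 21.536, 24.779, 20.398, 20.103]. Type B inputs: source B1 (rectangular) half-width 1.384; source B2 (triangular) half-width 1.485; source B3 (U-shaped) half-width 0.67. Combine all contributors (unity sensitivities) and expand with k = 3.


mean = (21.377 + 20.385 + 20.701 + 21.668 + 21.536 + 24.779 + 20.398 + 20.103) / 8 = 21.368375
s = sqrt(sum((x - mean)^2)/(n-1)) = 1.4978808
u_A = s / sqrt(n) = 1.4978808 / sqrt(8) = 0.52958084
u_B1 = 1.384 / sqrt(3) = 0.79905277
u_B2 = 1.485 / sqrt(6) = 0.60624871
u_B3 = 0.67 / sqrt(2) = 0.47376154
uc = sqrt(0.52958084^2 + 0.79905277^2 + 0.60624871^2 + 0.47376154^2) = 1.2291984
U = k * uc = 3 * 1.2291984
U = 3.6876

3.6876


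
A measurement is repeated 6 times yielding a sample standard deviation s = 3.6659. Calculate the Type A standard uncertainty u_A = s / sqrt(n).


u_A = s / sqrt(n)
u_A = 3.6659 / sqrt(6)
u_A = 3.6659 / 2.4494897
u_A = 1.4966

1.4966


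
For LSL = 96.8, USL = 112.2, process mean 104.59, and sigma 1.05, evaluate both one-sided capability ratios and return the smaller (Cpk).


Cpu = (USL - mean) / (3*sigma) = (112.2 - 104.59) / (3*1.05) = 2.4159
Cpl = (mean - LSL) / (3*sigma) = (104.59 - 96.8) / (3*1.05) = 2.4730
Cpk = min(Cpu, Cpl) = 2.4159

2.4159


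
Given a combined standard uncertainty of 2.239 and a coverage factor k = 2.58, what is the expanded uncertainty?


U = k * uc
U = 2.58 * 2.239
U = 5.7766

5.7766


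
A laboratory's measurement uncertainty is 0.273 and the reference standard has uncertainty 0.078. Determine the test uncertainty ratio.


TUR = u_lab / u_ref
= 0.273 / 0.078
= 3.5000

3.5000


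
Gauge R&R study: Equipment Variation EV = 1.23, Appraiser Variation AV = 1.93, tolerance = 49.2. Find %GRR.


GRR = sqrt(EV^2 + AV^2) = sqrt(1.23^2 + 1.93^2) = 2.288624
%GRR = GRR / tol * 100 = 2.288624 / 49.2 * 100
%GRR = 4.6517

4.6517


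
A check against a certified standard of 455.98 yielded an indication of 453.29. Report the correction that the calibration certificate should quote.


Correction = standard - reading
= 455.98 - 453.29
= 2.6900

2.6900


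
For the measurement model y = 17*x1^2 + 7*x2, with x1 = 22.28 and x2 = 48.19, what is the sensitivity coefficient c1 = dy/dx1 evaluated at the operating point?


y = 17*x1^2 + 7*x2
dy/dx1 = 2*17*x1
Evaluate at x1 = 22.28: c1 = 34 * 22.28
c1 = 757.5200

757.5200


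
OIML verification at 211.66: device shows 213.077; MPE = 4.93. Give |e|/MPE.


e = indication - reference = 213.077 - 211.66 = 1.4170
|e| = 1.4170
ratio = |e| / MPE = 1.4170 / 4.93
ratio = 0.2874

0.2874


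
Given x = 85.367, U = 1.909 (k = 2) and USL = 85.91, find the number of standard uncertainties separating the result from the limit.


u = U / k = 1.909 / 2 = 0.9545
margin = |USL - x| = |85.91 - 85.367| = 0.543
z = margin / u = 0.543 / 0.9545
z = 0.5689

0.5689


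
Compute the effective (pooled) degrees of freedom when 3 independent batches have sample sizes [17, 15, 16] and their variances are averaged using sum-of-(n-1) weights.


nu = sum_i (n_i - 1)
nu = ((17 - 1) + (15 - 1) + (16 - 1))
nu = 16 + 14 + 15
nu = 45

45


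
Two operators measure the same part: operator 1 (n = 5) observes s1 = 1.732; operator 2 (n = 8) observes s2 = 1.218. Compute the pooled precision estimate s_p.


s_p = sqrt(((n1-1)*s1^2 + (n2-1)*s2^2) / (n1+n2-2))
numerator = (5-1)*1.732^2 + (8-1)*1.218^2 = 11.999296 + 10.384668 = 22.383964
denominator = 5 + 8 - 2 = 11
s_p^2 = 22.383964 / 11 = 2.0349058
s_p = sqrt(2.0349058) = 1.4265

1.4265


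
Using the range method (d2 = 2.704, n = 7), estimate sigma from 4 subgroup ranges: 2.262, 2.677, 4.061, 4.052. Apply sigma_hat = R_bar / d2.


R_bar = (2.262 + 2.677 + 4.061 + 4.052) / 4
R_bar = 13.052 / 4 = 3.263
sigma_hat = R_bar / d2 = 3.263 / 2.704 = 1.2067

1.2067


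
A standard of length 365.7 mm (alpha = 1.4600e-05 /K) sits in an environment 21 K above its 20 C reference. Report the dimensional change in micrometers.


dL = L * alpha * dT
= 365.7 * 1.4600e-05 * 21
= 0.1121236 mm
dL_um = 0.1121236 * 1000 = 112.1236 um

112.1236


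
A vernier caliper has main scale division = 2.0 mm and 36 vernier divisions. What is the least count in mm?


LC = MSD / n_div
= 2.0 / 36
= 0.0556

0.0556


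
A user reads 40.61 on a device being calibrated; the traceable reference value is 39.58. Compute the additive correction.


Correction = standard - reading
= 39.58 - 40.61
= -1.0300

-1.0300


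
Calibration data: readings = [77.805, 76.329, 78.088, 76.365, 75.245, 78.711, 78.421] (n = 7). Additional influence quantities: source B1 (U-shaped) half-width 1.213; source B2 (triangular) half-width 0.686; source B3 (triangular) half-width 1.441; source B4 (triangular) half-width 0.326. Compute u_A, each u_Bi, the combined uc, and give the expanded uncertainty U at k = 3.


mean = (77.805 + 76.329 + 78.088 + 76.365 + 75.245 + 78.711 + 78.421) / 7 = 77.28057143
s = sqrt(sum((x - mean)^2)/(n-1)) = 1.3013442
u_A = s / sqrt(n) = 1.3013442 / sqrt(7) = 0.49186187
u_B1 = 1.213 / sqrt(2) = 0.85772053
u_B2 = 0.686 / sqrt(6) = 0.28005833
u_B3 = 1.441 / sqrt(6) = 0.58828579
u_B4 = 0.326 / sqrt(6) = 0.13308894
uc = sqrt(0.49186187^2 + 0.85772053^2 + 0.28005833^2 + 0.58828579^2 + 0.13308894^2) = 1.1915696
U = k * uc = 3 * 1.1915696
U = 3.5747

3.5747


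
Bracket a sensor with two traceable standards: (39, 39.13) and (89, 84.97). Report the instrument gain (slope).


slope = (y2 - y1) / (x2 - x1)
= (84.97 - 39.13) / (89 - 39)
= 45.8400 / 50
= 0.9168

0.9168


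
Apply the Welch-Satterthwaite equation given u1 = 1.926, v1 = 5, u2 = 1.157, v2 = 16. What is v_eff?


uc = sqrt(u1^2 + u2^2) = sqrt(1.926^2 + 1.157^2) = 2.2468033
v_eff = uc^4 / (u1^4/v1 + u2^4/v2)
= 2.2468033^4 / (1.926^4/5 + 1.157^4/16)
= 25.483567 / 2.8640413
v_eff = 8.8978

8.8978


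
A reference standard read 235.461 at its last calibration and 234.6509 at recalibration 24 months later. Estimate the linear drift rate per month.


rate = (v2 - v1) / months
= (234.6509 - 235.461) / 24
= -0.8101 / 24
= -0.0338

-0.0338


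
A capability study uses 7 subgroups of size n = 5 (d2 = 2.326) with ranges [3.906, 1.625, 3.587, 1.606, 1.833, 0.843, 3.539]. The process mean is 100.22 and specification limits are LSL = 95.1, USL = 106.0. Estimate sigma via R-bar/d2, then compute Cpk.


R_bar = (3.906 + 1.625 + 3.587 + 1.606 + 1.833 + 0.843 + 3.539) / 7 = 2.4198571
sigma = R_bar / d2 = 2.4198571 / 2.326 = 1.0403513
Cp = (USL - LSL)/(6*sigma) = (106.0 - 95.1)/(6*1.0403513) = 1.7462
Cpu = (106.0 - 100.22)/(3*1.0403513) = 1.8519
Cpl = (100.22 - 95.1)/(3*1.0403513) = 1.6405
Cpk = min(Cpu, Cpl) = 1.6405

1.6405


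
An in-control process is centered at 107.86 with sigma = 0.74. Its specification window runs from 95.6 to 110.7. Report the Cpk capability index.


Cpu = (USL - mean) / (3*sigma) = (110.7 - 107.86) / (3*0.74) = 1.2793
Cpl = (mean - LSL) / (3*sigma) = (107.86 - 95.6) / (3*0.74) = 5.5225
Cpk = min(Cpu, Cpl) = 1.2793

1.2793


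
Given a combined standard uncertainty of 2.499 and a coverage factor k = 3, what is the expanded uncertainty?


U = k * uc
U = 3 * 2.499
U = 7.4970

7.4970


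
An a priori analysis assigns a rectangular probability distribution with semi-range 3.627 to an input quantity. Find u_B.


u_B = half_width / sqrt(3)
u_B = 3.627 / 1.7320508
u_B = 2.0940

2.0940


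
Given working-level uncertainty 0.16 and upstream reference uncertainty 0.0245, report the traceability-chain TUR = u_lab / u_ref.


TUR = u_lab / u_ref
= 0.16 / 0.0245
= 6.5306

6.5306


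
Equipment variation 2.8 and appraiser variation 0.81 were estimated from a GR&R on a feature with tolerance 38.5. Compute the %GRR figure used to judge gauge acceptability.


GRR = sqrt(EV^2 + AV^2) = sqrt(2.8^2 + 0.81^2) = 2.914807
%GRR = GRR / tol * 100 = 2.914807 / 38.5 * 100
%GRR = 7.5709

7.5709


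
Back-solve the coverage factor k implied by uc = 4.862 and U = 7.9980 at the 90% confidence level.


k = U / uc
k = 7.9980 / 4.862
k = 1.645

1.645


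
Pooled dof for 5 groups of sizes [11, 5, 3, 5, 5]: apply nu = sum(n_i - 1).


nu = sum_i (n_i - 1)
nu = ((11 - 1) + (5 - 1) + (3 - 1) + (5 - 1) + (5 - 1))
nu = 10 + 4 + 2 + 4 + 4
nu = 24

24


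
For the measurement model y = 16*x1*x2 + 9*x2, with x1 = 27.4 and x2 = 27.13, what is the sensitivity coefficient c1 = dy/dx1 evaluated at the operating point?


y = 16*x1*x2 + 9*x2
dy/dx1 = 16*x2
Evaluate at x2 = 27.13: c1 = 16 * 27.13
c1 = 434.0800

434.0800


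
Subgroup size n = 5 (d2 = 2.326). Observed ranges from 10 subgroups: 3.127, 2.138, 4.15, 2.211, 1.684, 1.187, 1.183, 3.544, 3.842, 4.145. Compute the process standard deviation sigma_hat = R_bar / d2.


R_bar = (3.127 + 2.138 + 4.15 + 2.211 + 1.684 + 1.187 + 1.183 + 3.544 + 3.842 + 4.145) / 10
R_bar = 27.211 / 10 = 2.7211
sigma_hat = R_bar / d2 = 2.7211 / 2.326 = 1.1699

1.1699


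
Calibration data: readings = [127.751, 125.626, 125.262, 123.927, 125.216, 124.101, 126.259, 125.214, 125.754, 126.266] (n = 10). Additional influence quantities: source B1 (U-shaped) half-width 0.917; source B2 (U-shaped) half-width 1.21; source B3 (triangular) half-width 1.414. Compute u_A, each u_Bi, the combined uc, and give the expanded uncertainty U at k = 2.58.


mean = (127.751 + 125.626 + 125.262 + 123.927 + 125.216 + 124.101 + 126.259 + 125.214 + 125.754 + 126.266) / 10 = 125.5376
s = sqrt(sum((x - mean)^2)/(n-1)) = 1.1028608
u_A = s / sqrt(n) = 1.1028608 / sqrt(10) = 0.34875521
u_B1 = 0.917 / sqrt(2) = 0.64841692
u_B2 = 1.21 / sqrt(2) = 0.85559921
u_B3 = 1.414 / sqrt(6) = 0.57726308
uc = sqrt(0.34875521^2 + 0.64841692^2 + 0.85559921^2 + 0.57726308^2) = 1.267816
U = k * uc = 2.58 * 1.267816
U = 3.2710

3.2710


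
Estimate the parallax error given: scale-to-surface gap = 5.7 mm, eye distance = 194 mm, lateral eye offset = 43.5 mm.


error = h * offset / d
= 5.7 * 43.5 / 194
= 1.2781

1.2781


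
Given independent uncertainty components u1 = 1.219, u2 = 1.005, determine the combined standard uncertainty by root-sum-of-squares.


uc = sqrt(1.219^2 + 1.005^2)
uc = sqrt(2.495986)
uc = 1.5799

1.5799


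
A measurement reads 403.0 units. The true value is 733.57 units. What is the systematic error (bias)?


Systematic error = measured - true
= 403.0 - 733.57
= -330.5700

-330.5700


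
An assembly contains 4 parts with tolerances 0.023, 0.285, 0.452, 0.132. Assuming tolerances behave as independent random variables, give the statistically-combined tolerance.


RSS = sqrt(0.023^2 + 0.285^2 + 0.452^2 + 0.132^2)
= sqrt(0.303482)
= 0.5509

0.5509


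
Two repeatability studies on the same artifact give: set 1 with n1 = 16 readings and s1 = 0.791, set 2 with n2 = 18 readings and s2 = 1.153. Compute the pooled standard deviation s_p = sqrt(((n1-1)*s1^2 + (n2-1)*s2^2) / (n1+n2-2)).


s_p = sqrt(((n1-1)*s1^2 + (n2-1)*s2^2) / (n1+n2-2))
numerator = (16-1)*0.791^2 + (18-1)*1.153^2 = 9.385215 + 22.599953 = 31.985168
denominator = 16 + 18 - 2 = 32
s_p^2 = 31.985168 / 32 = 0.9995365
s_p = sqrt(0.9995365) = 0.9998

0.9998


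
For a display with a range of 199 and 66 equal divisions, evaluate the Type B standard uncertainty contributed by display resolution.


resolution = range / divisions
resolution = 199 / 66 = 3.0151515
u_res = resolution / (2*sqrt(3))
u_res = 3.0151515 / 3.4641016
u_res = 0.8704

0.8704


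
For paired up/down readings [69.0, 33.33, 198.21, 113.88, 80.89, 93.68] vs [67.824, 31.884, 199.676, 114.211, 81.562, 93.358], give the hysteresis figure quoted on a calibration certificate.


|69.0 - 67.824| = 1.1760
|33.33 - 31.884| = 1.4460
|198.21 - 199.676| = 1.4660
|113.88 - 114.211| = 0.3310
|80.89 - 81.562| = 0.6720
|93.68 - 93.358| = 0.3220
hysteresis = max(diffs) = 1.4660

1.4660


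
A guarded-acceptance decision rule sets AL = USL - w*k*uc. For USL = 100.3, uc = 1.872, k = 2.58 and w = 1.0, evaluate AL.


U = k * uc = 2.58 * 1.872 = 4.82976
guard band g = w * U = 1.0 * 4.82976 = 4.82976
AL = USL - g = 100.3 - 4.82976
AL = 95.4702

95.4702


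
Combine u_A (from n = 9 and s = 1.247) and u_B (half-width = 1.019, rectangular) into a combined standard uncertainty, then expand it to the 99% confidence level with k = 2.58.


u_A = s / sqrt(n) = 1.247 / sqrt(9) = 0.41566667
u_B = half_width / sqrt(3) = 1.019 / sqrt(3) = 0.58831992
uc = sqrt(u_A^2 + u_B^2) = sqrt(0.41566667^2 + 0.58831992^2) = 0.72034652
U = k * uc = 2.58 * 0.72034652
U = 1.8585

1.8585


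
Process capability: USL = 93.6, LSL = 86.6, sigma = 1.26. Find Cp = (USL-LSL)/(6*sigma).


Cp = (USL - LSL) / (6 * sigma)
= (93.6 - 86.6) / (6 * 1.26)
= 7.0000 / 7.5600
= 0.9259

0.9259


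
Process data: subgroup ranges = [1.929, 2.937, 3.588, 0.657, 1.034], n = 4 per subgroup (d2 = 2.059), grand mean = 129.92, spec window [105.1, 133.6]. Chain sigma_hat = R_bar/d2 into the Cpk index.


R_bar = (1.929 + 2.937 + 3.588 + 0.657 + 1.034) / 5 = 2.029
sigma = R_bar / d2 = 2.029 / 2.059 = 0.98542982
Cp = (USL - LSL)/(6*sigma) = (133.6 - 105.1)/(6*0.98542982) = 4.8202
Cpu = (133.6 - 129.92)/(3*0.98542982) = 1.2448
Cpl = (129.92 - 105.1)/(3*0.98542982) = 8.3957
Cpk = min(Cpu, Cpl) = 1.2448

1.2448


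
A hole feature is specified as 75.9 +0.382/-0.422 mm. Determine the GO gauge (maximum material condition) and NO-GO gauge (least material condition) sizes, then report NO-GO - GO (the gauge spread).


GO = nominal - lower_tol (smallest hole = maximum material condition)
GO = 75.9 - 0.422 = 75.478
NO-GO = nominal + upper_tol (largest hole = least material condition)
NO-GO = 75.9 + 0.382 = 76.282
spread = NO-GO - GO = 76.282 - 75.478 = 0.8040

0.8040


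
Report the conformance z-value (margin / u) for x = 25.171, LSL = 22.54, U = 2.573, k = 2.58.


u = U / k = 2.573 / 2.58 = 0.99728682
margin = |LSL - x| = |22.54 - 25.171| = 2.631
z = margin / u = 2.631 / 0.99728682
z = 2.6382

2.6382


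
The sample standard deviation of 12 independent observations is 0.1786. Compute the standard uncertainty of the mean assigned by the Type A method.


u_A = s / sqrt(n)
u_A = 0.1786 / sqrt(12)
u_A = 0.1786 / 3.4641016
u_A = 0.0516

0.0516


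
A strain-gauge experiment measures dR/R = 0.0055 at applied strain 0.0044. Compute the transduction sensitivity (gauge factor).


GF = (dR/R) / epsilon
= 0.0055 / 0.0044
= 1.2500

1.2500


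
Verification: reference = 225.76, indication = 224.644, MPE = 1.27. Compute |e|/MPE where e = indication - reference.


e = indication - reference = 224.644 - 225.76 = -1.1160
|e| = 1.1160
ratio = |e| / MPE = 1.1160 / 1.27
ratio = 0.8787

0.8787


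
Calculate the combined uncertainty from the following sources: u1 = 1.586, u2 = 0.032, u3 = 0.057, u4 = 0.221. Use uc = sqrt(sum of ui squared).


uc = sqrt(1.586^2 + 0.032^2 + 0.057^2 + 0.221^2)
uc = sqrt(2.56851)
uc = 1.6027

1.6027


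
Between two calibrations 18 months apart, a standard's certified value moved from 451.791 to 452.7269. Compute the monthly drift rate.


rate = (v2 - v1) / months
= (452.7269 - 451.791) / 18
= 0.9359 / 18
= 0.0520

0.0520


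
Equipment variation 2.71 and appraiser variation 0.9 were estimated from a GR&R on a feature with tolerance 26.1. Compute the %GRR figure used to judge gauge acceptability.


GRR = sqrt(EV^2 + AV^2) = sqrt(2.71^2 + 0.9^2) = 2.8555385
%GRR = GRR / tol * 100 = 2.8555385 / 26.1 * 100
%GRR = 10.9408

10.9408


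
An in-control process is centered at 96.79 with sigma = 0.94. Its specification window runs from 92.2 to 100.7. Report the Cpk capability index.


Cpu = (USL - mean) / (3*sigma) = (100.7 - 96.79) / (3*0.94) = 1.3865
Cpl = (mean - LSL) / (3*sigma) = (96.79 - 92.2) / (3*0.94) = 1.6277
Cpk = min(Cpu, Cpl) = 1.3865

1.3865


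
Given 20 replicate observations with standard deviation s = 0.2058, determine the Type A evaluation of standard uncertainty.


u_A = s / sqrt(n)
u_A = 0.2058 / sqrt(20)
u_A = 0.2058 / 4.472136
u_A = 0.0460

0.0460


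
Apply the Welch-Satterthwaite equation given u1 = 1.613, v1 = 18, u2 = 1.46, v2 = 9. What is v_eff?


uc = sqrt(u1^2 + u2^2) = sqrt(1.613^2 + 1.46^2) = 2.1756307
v_eff = uc^4 / (u1^4/v1 + u2^4/v2)
= 2.1756307^4 / (1.613^4/18 + 1.46^4/9)
= 22.404782 / 0.88092439
v_eff = 25.4333

25.4333


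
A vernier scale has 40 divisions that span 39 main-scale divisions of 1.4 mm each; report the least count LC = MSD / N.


LC = MSD / n_div
= 1.4 / 40
= 0.0350

0.0350


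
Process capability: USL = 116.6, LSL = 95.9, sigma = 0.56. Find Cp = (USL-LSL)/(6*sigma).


Cp = (USL - LSL) / (6 * sigma)
= (116.6 - 95.9) / (6 * 0.56)
= 20.7000 / 3.3600
= 6.1607

6.1607


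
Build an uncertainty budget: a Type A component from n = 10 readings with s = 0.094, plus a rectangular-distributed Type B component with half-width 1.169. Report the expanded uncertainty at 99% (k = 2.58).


u_A = s / sqrt(n) = 0.094 / sqrt(10) = 0.02972541
u_B = half_width / sqrt(3) = 1.169 / sqrt(3) = 0.67492246
uc = sqrt(u_A^2 + u_B^2) = sqrt(0.02972541^2 + 0.67492246^2) = 0.67557674
U = k * uc = 2.58 * 0.67557674
U = 1.7430

1.7430


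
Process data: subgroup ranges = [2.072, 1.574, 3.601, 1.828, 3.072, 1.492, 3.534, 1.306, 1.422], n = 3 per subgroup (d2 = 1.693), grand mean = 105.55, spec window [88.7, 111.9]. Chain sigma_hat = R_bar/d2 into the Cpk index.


R_bar = (2.072 + 1.574 + 3.601 + 1.828 + 3.072 + 1.492 + 3.534 + 1.306 + 1.422) / 9 = 2.2112222
sigma = R_bar / d2 = 2.2112222 / 1.693 = 1.306097
Cp = (USL - LSL)/(6*sigma) = (111.9 - 88.7)/(6*1.306097) = 2.9605
Cpu = (111.9 - 105.55)/(3*1.306097) = 1.6206
Cpl = (105.55 - 88.7)/(3*1.306097) = 4.3003
Cpk = min(Cpu, Cpl) = 1.6206

1.6206


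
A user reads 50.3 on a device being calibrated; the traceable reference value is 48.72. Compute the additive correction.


Correction = standard - reading
= 48.72 - 50.3
= -1.5800

-1.5800


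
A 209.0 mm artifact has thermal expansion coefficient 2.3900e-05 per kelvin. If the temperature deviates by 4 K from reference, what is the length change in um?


dL = L * alpha * dT
= 209.0 * 2.3900e-05 * 4
= 0.0199804 mm
dL_um = 0.0199804 * 1000 = 19.9804 um

19.9804


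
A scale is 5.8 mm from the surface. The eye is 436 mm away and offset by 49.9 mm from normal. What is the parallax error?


error = h * offset / d
= 5.8 * 49.9 / 436
= 0.6638

0.6638


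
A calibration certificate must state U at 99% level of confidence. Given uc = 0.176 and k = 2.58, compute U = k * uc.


U = k * uc
U = 2.58 * 0.176
U = 0.4541

0.4541


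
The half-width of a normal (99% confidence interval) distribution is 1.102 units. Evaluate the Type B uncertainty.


u_B = half_width / 2.576
u_B = 1.102 / 2.576
u_B = 0.4278

0.4278


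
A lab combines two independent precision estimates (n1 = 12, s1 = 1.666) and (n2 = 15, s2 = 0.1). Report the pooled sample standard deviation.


s_p = sqrt(((n1-1)*s1^2 + (n2-1)*s2^2) / (n1+n2-2))
numerator = (12-1)*1.666^2 + (15-1)*0.1^2 = 30.531116 + 0.14 = 30.671116
denominator = 12 + 15 - 2 = 25
s_p^2 = 30.671116 / 25 = 1.2268446
s_p = sqrt(1.2268446) = 1.1076

1.1076


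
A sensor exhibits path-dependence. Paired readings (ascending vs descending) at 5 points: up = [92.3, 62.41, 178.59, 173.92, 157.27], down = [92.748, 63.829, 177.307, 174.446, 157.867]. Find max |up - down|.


|92.3 - 92.748| = 0.4480
|62.41 - 63.829| = 1.4190
|178.59 - 177.307| = 1.2830
|173.92 - 174.446| = 0.5260
|157.27 - 157.867| = 0.5970
hysteresis = max(diffs) = 1.4190

1.4190


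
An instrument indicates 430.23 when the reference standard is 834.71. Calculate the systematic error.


Systematic error = measured - true
= 430.23 - 834.71
= -404.4800

-404.4800


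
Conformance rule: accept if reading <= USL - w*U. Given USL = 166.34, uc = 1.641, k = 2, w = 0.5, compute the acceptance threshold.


U = k * uc = 2 * 1.641 = 3.282
guard band g = w * U = 0.5 * 3.282 = 1.641
AL = USL - g = 166.34 - 1.641
AL = 164.6990

164.6990


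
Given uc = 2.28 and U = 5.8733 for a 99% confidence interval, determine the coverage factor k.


k = U / uc
k = 5.8733 / 2.28
k = 2.576

2.576


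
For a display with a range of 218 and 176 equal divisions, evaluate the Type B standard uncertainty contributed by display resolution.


resolution = range / divisions
resolution = 218 / 176 = 1.2386364
u_res = resolution / (2*sqrt(3))
u_res = 1.2386364 / 3.4641016
u_res = 0.3576

0.3576


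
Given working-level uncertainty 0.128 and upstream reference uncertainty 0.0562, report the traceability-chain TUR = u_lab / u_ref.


TUR = u_lab / u_ref
= 0.128 / 0.0562
= 2.2776

2.2776


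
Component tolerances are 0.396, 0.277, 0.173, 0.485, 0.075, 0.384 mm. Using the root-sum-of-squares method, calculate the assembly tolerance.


RSS = sqrt(0.396^2 + 0.277^2 + 0.173^2 + 0.485^2 + 0.075^2 + 0.384^2)
= sqrt(0.65178)
= 0.8073

0.8073


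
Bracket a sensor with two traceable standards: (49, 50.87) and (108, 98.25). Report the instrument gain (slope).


slope = (y2 - y1) / (x2 - x1)
= (98.25 - 50.87) / (108 - 49)
= 47.3800 / 59
= 0.8031

0.8031


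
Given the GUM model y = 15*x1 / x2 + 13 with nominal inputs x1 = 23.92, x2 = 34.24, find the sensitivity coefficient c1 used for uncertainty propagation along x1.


y = 15*x1 / x2 + 13
dy/dx1 = 15/x2
Evaluate at x2 = 34.24: c1 = 15 / 34.24
c1 = 0.4381

0.4381


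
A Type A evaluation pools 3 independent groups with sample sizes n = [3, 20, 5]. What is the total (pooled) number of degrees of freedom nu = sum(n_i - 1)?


nu = sum_i (n_i - 1)
nu = ((3 - 1) + (20 - 1) + (5 - 1))
nu = 2 + 19 + 4
nu = 25

25


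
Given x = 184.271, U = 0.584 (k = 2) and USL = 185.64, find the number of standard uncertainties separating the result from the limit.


u = U / k = 0.584 / 2 = 0.292
margin = |USL - x| = |185.64 - 184.271| = 1.369
z = margin / u = 1.369 / 0.292
z = 4.6884

4.6884


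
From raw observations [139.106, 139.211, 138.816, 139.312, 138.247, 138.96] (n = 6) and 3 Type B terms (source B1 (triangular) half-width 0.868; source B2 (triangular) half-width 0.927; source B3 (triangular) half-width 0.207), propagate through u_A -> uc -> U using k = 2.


mean = (139.106 + 139.211 + 138.816 + 139.312 + 138.247 + 138.96) / 6 = 138.942
s = sqrt(sum((x - mean)^2)/(n-1)) = 0.38350541
u_A = s / sqrt(n) = 0.38350541 / sqrt(6) = 0.15656543
u_B1 = 0.868 / sqrt(6) = 0.35435952
u_B2 = 0.927 / sqrt(6) = 0.37844617
u_B3 = 0.207 / sqrt(6) = 0.084507396
uc = sqrt(0.15656543^2 + 0.35435952^2 + 0.37844617^2 + 0.084507396^2) = 0.54812992
U = k * uc = 2 * 0.54812992
U = 1.0963

1.0963


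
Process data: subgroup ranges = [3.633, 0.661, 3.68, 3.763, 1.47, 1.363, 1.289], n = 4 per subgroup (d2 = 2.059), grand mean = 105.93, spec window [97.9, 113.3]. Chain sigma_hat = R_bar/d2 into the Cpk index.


R_bar = (3.633 + 0.661 + 3.68 + 3.763 + 1.47 + 1.363 + 1.289) / 7 = 2.2655714
sigma = R_bar / d2 = 2.2655714 / 2.059 = 1.1003261
Cp = (USL - LSL)/(6*sigma) = (113.3 - 97.9)/(6*1.1003261) = 2.3326
Cpu = (113.3 - 105.93)/(3*1.1003261) = 2.2327
Cpl = (105.93 - 97.9)/(3*1.1003261) = 2.4326
Cpk = min(Cpu, Cpl) = 2.2327

2.2327


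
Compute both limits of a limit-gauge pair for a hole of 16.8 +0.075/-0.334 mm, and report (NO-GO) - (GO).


GO = nominal - lower_tol (smallest hole = maximum material condition)
GO = 16.8 - 0.334 = 16.466
NO-GO = nominal + upper_tol (largest hole = least material condition)
NO-GO = 16.8 + 0.075 = 16.875
spread = NO-GO - GO = 16.875 - 16.466 = 0.4090

0.4090


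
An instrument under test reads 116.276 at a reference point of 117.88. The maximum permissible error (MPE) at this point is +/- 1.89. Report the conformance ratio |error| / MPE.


e = indication - reference = 116.276 - 117.88 = -1.6040
|e| = 1.6040
ratio = |e| / MPE = 1.6040 / 1.89
ratio = 0.8487

0.8487


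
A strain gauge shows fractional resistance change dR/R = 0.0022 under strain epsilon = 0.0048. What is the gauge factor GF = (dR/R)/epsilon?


GF = (dR/R) / epsilon
= 0.0022 / 0.0048
= 0.4583

0.4583


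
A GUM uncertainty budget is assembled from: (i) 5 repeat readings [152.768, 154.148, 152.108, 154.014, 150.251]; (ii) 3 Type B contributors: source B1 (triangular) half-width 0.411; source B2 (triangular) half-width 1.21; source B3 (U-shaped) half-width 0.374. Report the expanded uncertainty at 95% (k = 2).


mean = (152.768 + 154.148 + 152.108 + 154.014 + 150.251) / 5 = 152.6578
s = sqrt(sum((x - mean)^2)/(n-1)) = 1.5942933
u_A = s / sqrt(n) = 1.5942933 / sqrt(5) = 0.71298964
u_B1 = 0.411 / sqrt(6) = 0.16779005
u_B2 = 1.21 / sqrt(6) = 0.49398043
u_B3 = 0.374 / sqrt(2) = 0.26445794
uc = sqrt(0.71298964^2 + 0.16779005^2 + 0.49398043^2 + 0.26445794^2) = 0.92220518
U = k * uc = 2 * 0.92220518
U = 1.8444

1.8444


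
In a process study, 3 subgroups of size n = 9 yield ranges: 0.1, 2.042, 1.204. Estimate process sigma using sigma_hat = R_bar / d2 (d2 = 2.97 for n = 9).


R_bar = (0.1 + 2.042 + 1.204) / 3
R_bar = 3.346 / 3 = 1.1153333
sigma_hat = R_bar / d2 = 1.1153333 / 2.97 = 0.3755

0.3755


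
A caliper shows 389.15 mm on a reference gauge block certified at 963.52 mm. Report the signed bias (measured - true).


Systematic error = measured - true
= 389.15 - 963.52
= -574.3700

-574.3700


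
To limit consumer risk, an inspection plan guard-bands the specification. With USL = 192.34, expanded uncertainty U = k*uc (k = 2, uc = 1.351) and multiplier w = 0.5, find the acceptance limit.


U = k * uc = 2 * 1.351 = 2.702
guard band g = w * U = 0.5 * 2.702 = 1.351
AL = USL - g = 192.34 - 1.351
AL = 190.9890

190.9890


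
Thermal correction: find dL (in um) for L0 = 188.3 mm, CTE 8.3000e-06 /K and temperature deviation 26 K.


dL = L * alpha * dT
= 188.3 * 8.3000e-06 * 26
= 0.0406351 mm
dL_um = 0.0406351 * 1000 = 40.6351 um

40.6351


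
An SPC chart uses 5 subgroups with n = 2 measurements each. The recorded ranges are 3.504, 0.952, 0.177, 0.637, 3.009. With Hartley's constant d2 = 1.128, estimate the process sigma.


R_bar = (3.504 + 0.952 + 0.177 + 0.637 + 3.009) / 5
R_bar = 8.279 / 5 = 1.6558
sigma_hat = R_bar / d2 = 1.6558 / 1.128 = 1.4679

1.4679


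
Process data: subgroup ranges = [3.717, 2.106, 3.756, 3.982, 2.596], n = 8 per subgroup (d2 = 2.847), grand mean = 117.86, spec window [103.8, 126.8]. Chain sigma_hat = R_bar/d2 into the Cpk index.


R_bar = (3.717 + 2.106 + 3.756 + 3.982 + 2.596) / 5 = 3.2314
sigma = R_bar / d2 = 3.2314 / 2.847 = 1.1350193
Cp = (USL - LSL)/(6*sigma) = (126.8 - 103.8)/(6*1.1350193) = 3.3773
Cpu = (126.8 - 117.86)/(3*1.1350193) = 2.6255
Cpl = (117.86 - 103.8)/(3*1.1350193) = 4.1292
Cpk = min(Cpu, Cpl) = 2.6255

2.6255


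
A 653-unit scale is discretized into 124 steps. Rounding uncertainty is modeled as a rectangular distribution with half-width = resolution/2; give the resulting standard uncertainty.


resolution = range / divisions
resolution = 653 / 124 = 5.266129
u_res = resolution / (2*sqrt(3))
u_res = 5.266129 / 3.4641016
u_res = 1.5202

1.5202


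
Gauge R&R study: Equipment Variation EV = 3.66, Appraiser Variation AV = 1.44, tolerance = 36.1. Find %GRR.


GRR = sqrt(EV^2 + AV^2) = sqrt(3.66^2 + 1.44^2) = 3.9330904
%GRR = GRR / tol * 100 = 3.9330904 / 36.1 * 100
%GRR = 10.8950

10.8950


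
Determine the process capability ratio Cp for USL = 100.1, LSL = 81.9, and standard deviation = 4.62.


Cp = (USL - LSL) / (6 * sigma)
= (100.1 - 81.9) / (6 * 4.62)
= 18.2000 / 27.7200
= 0.6566

0.6566


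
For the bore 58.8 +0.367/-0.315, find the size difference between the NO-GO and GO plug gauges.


GO = nominal - lower_tol (smallest hole = maximum material condition)
GO = 58.8 - 0.315 = 58.485
NO-GO = nominal + upper_tol (largest hole = least material condition)
NO-GO = 58.8 + 0.367 = 59.167
spread = NO-GO - GO = 59.167 - 58.485 = 0.6820

0.6820


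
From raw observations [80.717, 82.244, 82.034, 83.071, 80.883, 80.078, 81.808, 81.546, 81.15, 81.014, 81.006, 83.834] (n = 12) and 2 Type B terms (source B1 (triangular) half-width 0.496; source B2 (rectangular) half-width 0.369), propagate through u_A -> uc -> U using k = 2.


mean = (80.717 + 82.244 + 82.034 + 83.071 + 80.883 + 80.078 + 81.808 + 81.546 + 81.15 + 81.014 + 81.006 + 83.834) / 12 = 81.61541667
s = sqrt(sum((x - mean)^2)/(n-1)) = 1.0578714
u_A = s / sqrt(n) = 1.0578714 / sqrt(12) = 0.30538117
u_B1 = 0.496 / sqrt(6) = 0.20249115
u_B2 = 0.369 / sqrt(3) = 0.21304225
uc = sqrt(0.30538117^2 + 0.20249115^2 + 0.21304225^2) = 0.42384823
U = k * uc = 2 * 0.42384823
U = 0.8477

0.8477


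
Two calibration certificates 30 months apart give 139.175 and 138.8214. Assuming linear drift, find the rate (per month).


rate = (v2 - v1) / months
= (138.8214 - 139.175) / 30
= -0.3536 / 30
= -0.0118

-0.0118


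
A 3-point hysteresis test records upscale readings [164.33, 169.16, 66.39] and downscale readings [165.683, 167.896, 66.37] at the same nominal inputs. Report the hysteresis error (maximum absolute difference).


|164.33 - 165.683| = 1.3530
|169.16 - 167.896| = 1.2640
|66.39 - 66.37| = 0.0200
hysteresis = max(diffs) = 1.3530

1.3530


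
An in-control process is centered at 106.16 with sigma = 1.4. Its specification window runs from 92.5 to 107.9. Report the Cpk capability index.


Cpu = (USL - mean) / (3*sigma) = (107.9 - 106.16) / (3*1.4) = 0.4143
Cpl = (mean - LSL) / (3*sigma) = (106.16 - 92.5) / (3*1.4) = 3.2524
Cpk = min(Cpu, Cpl) = 0.4143

0.4143


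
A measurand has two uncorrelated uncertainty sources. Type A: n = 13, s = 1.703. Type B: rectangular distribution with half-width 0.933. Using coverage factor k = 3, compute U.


u_A = s / sqrt(n) = 1.703 / sqrt(13) = 0.47232722
u_B = half_width / sqrt(3) = 0.933 / sqrt(3) = 0.5386678
uc = sqrt(u_A^2 + u_B^2) = sqrt(0.47232722^2 + 0.5386678^2) = 0.71641887
U = k * uc = 3 * 0.71641887
U = 2.1493

2.1493


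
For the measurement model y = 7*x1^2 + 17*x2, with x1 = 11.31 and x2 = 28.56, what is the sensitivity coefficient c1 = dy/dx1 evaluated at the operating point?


y = 7*x1^2 + 17*x2
dy/dx1 = 2*7*x1
Evaluate at x1 = 11.31: c1 = 14 * 11.31
c1 = 158.3400

158.3400


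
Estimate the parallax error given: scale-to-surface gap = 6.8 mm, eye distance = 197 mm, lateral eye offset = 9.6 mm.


error = h * offset / d
= 6.8 * 9.6 / 197
= 0.3314

0.3314


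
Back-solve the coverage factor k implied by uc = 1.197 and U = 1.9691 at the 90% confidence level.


k = U / uc
k = 1.9691 / 1.197
k = 1.645

1.645


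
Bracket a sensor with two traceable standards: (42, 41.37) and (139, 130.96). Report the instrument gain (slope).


slope = (y2 - y1) / (x2 - x1)
= (130.96 - 41.37) / (139 - 42)
= 89.5900 / 97
= 0.9236

0.9236


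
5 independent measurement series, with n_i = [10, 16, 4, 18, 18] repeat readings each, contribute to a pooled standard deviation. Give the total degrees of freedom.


nu = sum_i (n_i - 1)
nu = ((10 - 1) + (16 - 1) + (4 - 1) + (18 - 1) + (18 - 1))
nu = 9 + 15 + 3 + 17 + 17
nu = 61

61


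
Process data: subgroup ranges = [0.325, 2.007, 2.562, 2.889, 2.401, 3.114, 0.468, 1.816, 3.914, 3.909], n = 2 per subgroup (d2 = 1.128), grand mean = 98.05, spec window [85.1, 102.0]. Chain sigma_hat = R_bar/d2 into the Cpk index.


R_bar = (0.325 + 2.007 + 2.562 + 2.889 + 2.401 + 3.114 + 0.468 + 1.816 + 3.914 + 3.909) / 10 = 2.3405
sigma = R_bar / d2 = 2.3405 / 1.128 = 2.0749113
Cp = (USL - LSL)/(6*sigma) = (102.0 - 85.1)/(6*2.0749113) = 1.3575
Cpu = (102.0 - 98.05)/(3*2.0749113) = 0.6346
Cpl = (98.05 - 85.1)/(3*2.0749113) = 2.0804
Cpk = min(Cpu, Cpl) = 0.6346

0.6346


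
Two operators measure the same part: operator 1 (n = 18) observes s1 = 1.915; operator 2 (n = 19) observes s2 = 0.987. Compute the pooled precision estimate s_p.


s_p = sqrt(((n1-1)*s1^2 + (n2-1)*s2^2) / (n1+n2-2))
numerator = (18-1)*1.915^2 + (19-1)*0.987^2 = 62.342825 + 17.535042 = 79.877867
denominator = 18 + 19 - 2 = 35
s_p^2 = 79.877867 / 35 = 2.2822248
s_p = sqrt(2.2822248) = 1.5107

1.5107


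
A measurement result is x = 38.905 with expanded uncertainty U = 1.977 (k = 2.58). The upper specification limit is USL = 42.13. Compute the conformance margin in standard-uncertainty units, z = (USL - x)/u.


u = U / k = 1.977 / 2.58 = 0.76627907
margin = |USL - x| = |42.13 - 38.905| = 3.225
z = margin / u = 3.225 / 0.76627907
z = 4.2086

4.2086


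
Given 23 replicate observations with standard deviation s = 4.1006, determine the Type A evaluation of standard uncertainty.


u_A = s / sqrt(n)
u_A = 4.1006 / sqrt(23)
u_A = 4.1006 / 4.7958315
u_A = 0.8550

0.8550


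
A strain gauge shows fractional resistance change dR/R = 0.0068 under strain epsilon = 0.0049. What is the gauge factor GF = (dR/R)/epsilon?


GF = (dR/R) / epsilon
= 0.0068 / 0.0049
= 1.3878

1.3878


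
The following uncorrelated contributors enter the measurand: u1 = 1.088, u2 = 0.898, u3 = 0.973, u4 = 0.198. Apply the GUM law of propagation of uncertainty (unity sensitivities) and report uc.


uc = sqrt(1.088^2 + 0.898^2 + 0.973^2 + 0.198^2)
uc = sqrt(2.976081)
uc = 1.7251

1.7251


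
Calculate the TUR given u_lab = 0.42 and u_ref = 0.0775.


TUR = u_lab / u_ref
= 0.42 / 0.0775
= 5.4194

5.4194


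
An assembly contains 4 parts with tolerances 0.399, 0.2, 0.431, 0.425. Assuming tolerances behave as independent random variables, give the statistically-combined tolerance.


RSS = sqrt(0.399^2 + 0.2^2 + 0.431^2 + 0.425^2)
= sqrt(0.565587)
= 0.7521

0.7521


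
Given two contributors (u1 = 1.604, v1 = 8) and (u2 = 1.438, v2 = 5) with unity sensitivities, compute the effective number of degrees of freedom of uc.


uc = sqrt(u1^2 + u2^2) = sqrt(1.604^2 + 1.438^2) = 2.1542191
v_eff = uc^4 / (u1^4/v1 + u2^4/v2)
= 2.1542191^4 / (1.604^4/8 + 1.438^4/5)
= 21.535725 / 1.6826185
v_eff = 12.7989

12.7989


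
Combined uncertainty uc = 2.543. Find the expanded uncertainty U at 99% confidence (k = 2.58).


U = k * uc
U = 2.58 * 2.543
U = 6.5609

6.5609


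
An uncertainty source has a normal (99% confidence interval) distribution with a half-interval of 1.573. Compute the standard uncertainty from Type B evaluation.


u_B = half_width / 2.576
u_B = 1.573 / 2.576
u_B = 0.6106

0.6106
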